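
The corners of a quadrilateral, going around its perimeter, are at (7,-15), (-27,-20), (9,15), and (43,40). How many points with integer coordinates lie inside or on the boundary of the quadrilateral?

993

The shoelace formula gives twice the area as |[7·(-20) − (-27)·(-15)] + [(-27)·15 − 9·(-20)] + [9·40 − 43·15] + [43·(-15) − 7·40]| = 1980, so the area is 990.
Summing gcd(|Δx|,|Δy|) over the edges gives the boundary count: gcd(34,5) + gcd(36,35) + gcd(34,25) + gcd(36,55) = 1+1+1+1 = 4.
Pick's theorem gives I = A − B/2 + 1 = 990 − 4/2 + 1 = 989, so the closed region contains I + B = 989 + 4 = 993 lattice points.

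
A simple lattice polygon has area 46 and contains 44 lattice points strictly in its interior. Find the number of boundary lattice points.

Pick's theorem gives A = I + B/2 − 1, so B = 2(A − I + 1) = 2(46 − 44 + 1) = 6.

6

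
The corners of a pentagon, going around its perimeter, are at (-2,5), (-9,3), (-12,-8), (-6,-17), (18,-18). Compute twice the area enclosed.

The shoelace formula gives twice the area as |[(-2)·3 − (-9)·5] + [(-9)·(-8) − (-12)·3] + [(-12)·(-17) − (-6)·(-8)] + [(-6)·(-18) − 18·(-17)] + [18·5 − (-2)·(-18)]| = 771, so the area is 771/2.

771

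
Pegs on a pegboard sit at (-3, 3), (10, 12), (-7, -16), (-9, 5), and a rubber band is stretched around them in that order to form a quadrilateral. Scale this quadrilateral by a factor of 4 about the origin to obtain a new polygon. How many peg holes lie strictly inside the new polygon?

2655

The shoelace formula gives twice the area as |((-3)·12 − 10·3) + (10·(-16) − (-7)·12) + ((-7)·5 − (-9)·(-16)) + ((-9)·3 − (-3)·5)| = 333, so the area is 166.5.
Summing gcd(|Δx|,|Δy|) over the edges gives the boundary count: gcd(13,9) + gcd(17,28) + gcd(2,21) + gcd(6,2) = 1+1+1+2 = 5.
Scaling by 4 multiplies the area by 4² = 16 (so the new area is 2664) and multiplies the boundary lattice-point count by 4, giving 20.
By Pick's theorem, the interior count of the dilated polygon is 2664 − 20/2 + 1 = 2655.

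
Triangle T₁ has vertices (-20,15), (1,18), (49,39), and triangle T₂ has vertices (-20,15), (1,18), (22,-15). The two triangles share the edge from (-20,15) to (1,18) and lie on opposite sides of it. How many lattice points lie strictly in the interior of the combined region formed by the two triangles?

The union is the simple quadrilateral with vertices (-20,15), (49,39), (1,18), (22,-15) in order.
The shoelace formula gives twice the area as |[(-20)·39 − 49·15] + [49·18 − 1·39] + [1·(-15) − 22·18] + [22·15 − (-20)·(-15)]| = 1053, so the area is 526.5.
Along each edge there are gcd(|Δx|,|Δy|)+1 lattice points, so counting each shared vertex once the boundary has gcd(69,24) + gcd(48,21) + gcd(21,33) + gcd(42,30) = 3+3+3+6 = 15.
By Pick's theorem I = A − B/2 + 1 = 526.5 − 15/2 + 1 = 520.

520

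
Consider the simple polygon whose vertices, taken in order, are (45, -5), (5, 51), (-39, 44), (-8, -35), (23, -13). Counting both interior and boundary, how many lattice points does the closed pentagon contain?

3820

Using the shoelace formula, 2A = |[45·51 − 5·(-5)] + [5·44 − (-39)·51] + [(-39)·(-35) − (-8)·44] + [(-8)·(-13) − 23·(-35)] + [23·(-5) − 45·(-13)]| = 7625, so the area is 3812.5.
Along each edge there are gcd(|Δx|,|Δy|)+1 lattice points, so counting each shared vertex once the boundary has gcd(40,56) + gcd(44,7) + gcd(31,79) + gcd(31,22) + gcd(22,8) = 8+1+1+1+2 = 13.
Pick's theorem gives I = A − B/2 + 1 = 3812.5 − 13/2 + 1 = 3807, so the closed region contains I + B = 3807 + 13 = 3820 lattice points.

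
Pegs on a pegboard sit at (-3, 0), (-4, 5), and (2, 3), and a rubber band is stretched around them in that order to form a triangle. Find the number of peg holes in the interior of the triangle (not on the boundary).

13

By the shoelace formula, twice the signed area is |((-3)·5 − (-4)·0) + ((-4)·3 − 2·5) + (2·0 − (-3)·3)| = 28, so the area is 14.
The number of boundary lattice points is Σ gcd(|Δx|,|Δy|) = gcd(1,5) + gcd(6,2) + gcd(5,3) = 1+2+1 = 4.
Pick's theorem gives I = A − B/2 + 1 = 14 − 4/2 + 1 = 13.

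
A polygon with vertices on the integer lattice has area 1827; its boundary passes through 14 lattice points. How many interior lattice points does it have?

From Pick's theorem, I = A − B/2 + 1 = 1827 − 14/2 + 1 = 1821.

1821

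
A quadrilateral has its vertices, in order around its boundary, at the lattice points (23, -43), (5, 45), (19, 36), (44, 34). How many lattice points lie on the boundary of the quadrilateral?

The number of boundary lattice points is Σ gcd(|Δx|,|Δy|) = gcd(18,88) + gcd(14,9) + gcd(25,2) + gcd(21,77) = 2+1+1+7 = 11.

11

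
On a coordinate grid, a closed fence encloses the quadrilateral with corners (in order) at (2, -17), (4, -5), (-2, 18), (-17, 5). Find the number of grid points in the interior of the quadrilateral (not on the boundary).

The shoelace formula gives twice the area as |[2·(-5) − 4·(-17)] + [4·18 − (-2)·(-5)] + [(-2)·5 − (-17)·18] + [(-17)·(-17) − 2·5]| = 695, so the area is 695/2.
The number of boundary lattice points is Σ gcd(|Δx|,|Δy|) = gcd(2,12) + gcd(6,23) + gcd(15,13) + gcd(19,22) = 2+1+1+1 = 5.
By Pick's theorem A = I + B/2 − 1, so I = 695/2 − 5/2 + 1 = 346.

346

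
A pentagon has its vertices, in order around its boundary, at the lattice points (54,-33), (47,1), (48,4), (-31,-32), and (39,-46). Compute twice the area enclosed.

Using the shoelace formula, 2A = |(54·1 − 47·(-33)) + (47·4 − 48·1) + (48·(-32) − (-31)·4) + ((-31)·(-46) − 39·(-32)) + (39·(-33) − 54·(-46))| = 4204, so the area is 2102.

4204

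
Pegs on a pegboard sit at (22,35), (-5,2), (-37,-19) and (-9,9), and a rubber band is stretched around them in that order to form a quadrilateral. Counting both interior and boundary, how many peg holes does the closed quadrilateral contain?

By the shoelace formula, twice the signed area is |(22·2 − (-5)·35) + ((-5)·(-19) − (-37)·2) + ((-37)·9 − (-9)·(-19)) + ((-9)·35 − 22·9)| = 629, so the area is 629/2.
Summing gcd(|Δx|,|Δy|) over the edges gives the boundary count: gcd(27,33) + gcd(32,21) + gcd(28,28) + gcd(31,26) = 3+1+28+1 = 33.
Pick's theorem gives I = A − B/2 + 1 = 629/2 − 33/2 + 1 = 299, so the closed region contains I + B = 299 + 33 = 332 lattice points.

332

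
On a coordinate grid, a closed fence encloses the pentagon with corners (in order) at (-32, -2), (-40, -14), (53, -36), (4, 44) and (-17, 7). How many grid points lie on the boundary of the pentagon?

10

The number of boundary lattice points is Σ gcd(|Δx|,|Δy|) = gcd(8,12) + gcd(93,22) + gcd(49,80) + gcd(21,37) + gcd(15,9) = 4+1+1+1+3 = 10.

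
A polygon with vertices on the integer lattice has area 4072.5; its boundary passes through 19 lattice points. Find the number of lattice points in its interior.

4064

From Pick's theorem, I = A − B/2 + 1 = 4072.5 − 19/2 + 1 = 4064.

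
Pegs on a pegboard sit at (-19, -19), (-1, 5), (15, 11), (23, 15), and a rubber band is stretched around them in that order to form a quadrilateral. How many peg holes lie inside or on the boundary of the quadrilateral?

198

By the shoelace formula, twice the signed area is |[(-19)·5 − (-1)·(-19)] + [(-1)·11 − 15·5] + [15·15 − 23·11] + [23·(-19) − (-19)·15]| = 380, so the area is 190.
The number of boundary lattice points is Σ gcd(|Δx|,|Δy|) = gcd(18,24) + gcd(16,6) + gcd(8,4) + gcd(42,34) = 6+2+4+2 = 14.
Pick's theorem gives I = A − B/2 + 1 = 190 − 14/2 + 1 = 184, so the closed region contains I + B = 184 + 14 = 198 lattice points.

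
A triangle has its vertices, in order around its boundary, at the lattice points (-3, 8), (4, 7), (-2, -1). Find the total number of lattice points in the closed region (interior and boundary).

The shoelace formula gives twice the area as |[(-3)·7 − 4·8] + [4·(-1) − (-2)·7] + [(-2)·8 − (-3)·(-1)]| = 62, so the area is 31.
Along each edge there are gcd(|Δx|,|Δy|)+1 lattice points, so counting each shared vertex once the boundary has gcd(7,1) + gcd(6,8) + gcd(1,9) = 1+2+1 = 4.
Pick's theorem gives I = A − B/2 + 1 = 31 − 4/2 + 1 = 30, so the closed region contains I + B = 30 + 4 = 34 lattice points.

34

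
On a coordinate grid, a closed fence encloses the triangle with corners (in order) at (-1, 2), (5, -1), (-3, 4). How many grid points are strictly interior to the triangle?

1

By the shoelace formula, twice the signed area is |[(-1)·(-1) − 5·2] + [5·4 − (-3)·(-1)] + [(-3)·2 − (-1)·4]| = 6, so the area is 3.
The number of boundary lattice points is Σ gcd(|Δx|,|Δy|) = gcd(6,3) + gcd(8,5) + gcd(2,2) = 3+1+2 = 6.
Pick's theorem gives I = A − B/2 + 1 = 3 − 6/2 + 1 = 1.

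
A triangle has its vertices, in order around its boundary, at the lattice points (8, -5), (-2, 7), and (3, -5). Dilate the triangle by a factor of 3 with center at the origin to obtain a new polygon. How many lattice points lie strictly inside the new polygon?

259

Using the shoelace formula, 2A = |[8·7 − (-2)·(-5)] + [(-2)·(-5) − 3·7] + [3·(-5) − 8·(-5)]| = 60, so the area is 30.
Summing gcd(|Δx|,|Δy|) over the edges gives the boundary count: gcd(10,12) + gcd(5,12) + gcd(5,0) = 2+1+5 = 8.
Scaling by 3 multiplies the area by 3² = 9 (so the new area is 270) and multiplies the boundary lattice-point count by 3, giving 24.
By Pick's theorem, the interior count of the dilated polygon is 270 − 24/2 + 1 = 259.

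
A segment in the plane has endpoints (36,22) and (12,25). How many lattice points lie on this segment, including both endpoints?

The number of lattice points on a segment between lattice points is gcd(|Δx|,|Δy|) + 1 = gcd(24,3) + 1 = 3 + 1 = 4.

4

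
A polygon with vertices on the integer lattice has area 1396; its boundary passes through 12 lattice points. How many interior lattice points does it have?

From Pick's theorem, I = A − B/2 + 1 = 1396 − 12/2 + 1 = 1391.

1391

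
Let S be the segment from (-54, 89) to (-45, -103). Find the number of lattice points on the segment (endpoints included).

4

The number of lattice points on a segment between lattice points is gcd(|Δx|,|Δy|) + 1 = gcd(9,192) + 1 = 3 + 1 = 4.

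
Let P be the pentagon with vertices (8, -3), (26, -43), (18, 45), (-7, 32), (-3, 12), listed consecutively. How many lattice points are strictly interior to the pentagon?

Using the shoelace formula, 2A = |(8·(-43) − 26·(-3)) + (26·45 − 18·(-43)) + (18·32 − (-7)·45) + ((-7)·12 − (-3)·32) + ((-3)·(-3) − 8·12)| = 2494, so the area is 1247.
The number of boundary lattice points is Σ gcd(|Δx|,|Δy|) = gcd(18,40) + gcd(8,88) + gcd(25,13) + gcd(4,20) + gcd(11,15) = 2+8+1+4+1 = 16.
By Pick's theorem A = I + B/2 − 1, so I = 1247 − 16/2 + 1 = 1240.

1240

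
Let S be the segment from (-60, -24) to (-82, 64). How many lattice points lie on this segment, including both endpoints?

23

The number of lattice points on a segment between lattice points is gcd(|Δx|,|Δy|) + 1 = gcd(22,88) + 1 = 22 + 1 = 23.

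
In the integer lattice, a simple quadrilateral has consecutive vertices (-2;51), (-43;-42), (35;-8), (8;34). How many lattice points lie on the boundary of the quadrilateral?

7

The number of boundary lattice points is Σ gcd(|Δx|,|Δy|) = gcd(41,93) + gcd(78,34) + gcd(27,42) + gcd(10,17) = 1+2+3+1 = 7.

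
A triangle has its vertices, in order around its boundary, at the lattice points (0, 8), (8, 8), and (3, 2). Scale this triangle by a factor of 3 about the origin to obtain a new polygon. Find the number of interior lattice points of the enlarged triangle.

199

The shoelace formula gives twice the area as |(0·8 − 8·8) + (8·2 − 3·8) + (3·8 − 0·2)| = 48, so the area is 24.
Along each edge there are gcd(|Δx|,|Δy|)+1 lattice points, so counting each shared vertex once the boundary has gcd(8,0) + gcd(5,6) + gcd(3,6) = 8+1+3 = 12.
Scaling by 3 multiplies the area by 3² = 9 (so the new area is 216) and multiplies the boundary lattice-point count by 3, giving 36.
By Pick's theorem, the interior count of the dilated polygon is 216 − 36/2 + 1 = 199.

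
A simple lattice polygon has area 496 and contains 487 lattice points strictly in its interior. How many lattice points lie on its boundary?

20

Pick's theorem gives A = I + B/2 − 1, so B = 2(A − I + 1) = 2(496 − 487 + 1) = 20.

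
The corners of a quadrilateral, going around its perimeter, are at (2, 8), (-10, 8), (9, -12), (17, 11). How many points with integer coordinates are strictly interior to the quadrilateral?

By the shoelace formula, twice the signed area is |(2·8 − (-10)·8) + ((-10)·(-12) − 9·8) + (9·11 − 17·(-12)) + (17·8 − 2·11)| = 561, so the area is 280.5.
Summing gcd(|Δx|,|Δy|) over the edges gives the boundary count: gcd(12,0) + gcd(19,20) + gcd(8,23) + gcd(15,3) = 12+1+1+3 = 17.
By Pick's theorem A = I + B/2 − 1, so I = 280.5 − 17/2 + 1 = 273.

273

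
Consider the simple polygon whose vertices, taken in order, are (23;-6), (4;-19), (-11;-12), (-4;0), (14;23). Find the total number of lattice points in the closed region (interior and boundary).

715

Using the shoelace formula, 2A = |[23·(-19) − 4·(-6)] + [4·(-12) − (-11)·(-19)] + [(-11)·0 − (-4)·(-12)] + [(-4)·23 − 14·0] + [14·(-6) − 23·23]| = 1423, so the area is 711.5.
Summing gcd(|Δx|,|Δy|) over the edges gives the boundary count: gcd(19,13) + gcd(15,7) + gcd(7,12) + gcd(18,23) + gcd(9,29) = 1+1+1+1+1 = 5.
Pick's theorem gives I = A − B/2 + 1 = 711.5 − 5/2 + 1 = 710, so the closed region contains I + B = 710 + 5 = 715 lattice points.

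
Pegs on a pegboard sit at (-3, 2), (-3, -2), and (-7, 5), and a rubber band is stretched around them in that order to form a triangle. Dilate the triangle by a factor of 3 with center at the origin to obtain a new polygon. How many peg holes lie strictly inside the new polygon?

64

Using the shoelace formula, 2A = |((-3)·(-2) − (-3)·2) + ((-3)·5 − (-7)·(-2)) + ((-7)·2 − (-3)·5)| = 16, so the area is 8.
Along each edge there are gcd(|Δx|,|Δy|)+1 lattice points, so counting each shared vertex once the boundary has gcd(0,4) + gcd(4,7) + gcd(4,3) = 4+1+1 = 6.
Scaling by 3 multiplies the area by 3² = 9 (so the new area is 72) and multiplies the boundary lattice-point count by 3, giving 18.
By Pick's theorem, the interior count of the dilated polygon is 72 − 18/2 + 1 = 64.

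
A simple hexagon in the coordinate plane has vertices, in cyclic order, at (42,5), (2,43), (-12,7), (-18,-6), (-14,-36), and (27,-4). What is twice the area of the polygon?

The shoelace formula gives twice the area as |[42·43 − 2·5] + [2·7 − (-12)·43] + [(-12)·(-6) − (-18)·7] + [(-18)·(-36) − (-14)·(-6)] + [(-14)·(-4) − 27·(-36)] + [27·5 − 42·(-4)]| = 4419, so the area is 2209.5.

4419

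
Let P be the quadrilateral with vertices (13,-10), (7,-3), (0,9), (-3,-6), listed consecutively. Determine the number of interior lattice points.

111

By the shoelace formula, twice the signed area is |(13·(-3) − 7·(-10)) + (7·9 − 0·(-3)) + (0·(-6) − (-3)·9) + ((-3)·(-10) − 13·(-6))| = 229, so the area is 229/2.
Along each edge there are gcd(|Δx|,|Δy|)+1 lattice points, so counting each shared vertex once the boundary has gcd(6,7) + gcd(7,12) + gcd(3,15) + gcd(16,4) = 1+1+3+4 = 9.
Pick's theorem gives I = A − B/2 + 1 = 229/2 − 9/2 + 1 = 111.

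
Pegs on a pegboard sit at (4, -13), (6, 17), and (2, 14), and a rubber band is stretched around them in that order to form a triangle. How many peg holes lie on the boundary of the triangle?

4

The number of boundary lattice points is Σ gcd(|Δx|,|Δy|) = gcd(2,30) + gcd(4,3) + gcd(2,27) = 2+1+1 = 4.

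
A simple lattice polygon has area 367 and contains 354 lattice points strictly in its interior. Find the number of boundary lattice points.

28

Pick's theorem gives A = I + B/2 − 1, so B = 2(A − I + 1) = 2(367 − 354 + 1) = 28.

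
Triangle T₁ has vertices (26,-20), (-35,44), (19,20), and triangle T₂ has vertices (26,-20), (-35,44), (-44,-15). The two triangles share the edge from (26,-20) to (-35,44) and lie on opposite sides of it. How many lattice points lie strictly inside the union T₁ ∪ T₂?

3078

The union is the simple quadrilateral with vertices (26,-20), (19,20), (-35,44), (-44,-15) in order.
Using the shoelace formula, 2A = |[26·20 − 19·(-20)] + [19·44 − (-35)·20] + [(-35)·(-15) − (-44)·44] + [(-44)·(-20) − 26·(-15)]| = 6167, so the area is 6167/2.
Summing gcd(|Δx|,|Δy|) over the edges gives the boundary count: gcd(7,40) + gcd(54,24) + gcd(9,59) + gcd(70,5) = 1+6+1+5 = 13.
By Pick's theorem I = A − B/2 + 1 = 6167/2 − 13/2 + 1 = 3078.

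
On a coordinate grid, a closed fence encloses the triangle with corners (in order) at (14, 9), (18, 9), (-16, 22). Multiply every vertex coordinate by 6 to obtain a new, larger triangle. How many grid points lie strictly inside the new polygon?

Using the shoelace formula, 2A = |[14·9 − 18·9] + [18·22 − (-16)·9] + [(-16)·9 − 14·22]| = 52, so the area is 26.
Summing gcd(|Δx|,|Δy|) over the edges gives the boundary count: gcd(4,0) + gcd(34,13) + gcd(30,13) = 4+1+1 = 6.
Scaling by 6 multiplies the area by 6² = 36 (so the new area is 936) and multiplies the boundary lattice-point count by 6, giving 36.
By Pick's theorem, the interior count of the dilated polygon is 936 − 36/2 + 1 = 919.

919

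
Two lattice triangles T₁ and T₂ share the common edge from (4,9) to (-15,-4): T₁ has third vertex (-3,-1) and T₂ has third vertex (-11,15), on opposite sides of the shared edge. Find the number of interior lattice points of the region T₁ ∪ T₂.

The union is the simple quadrilateral with vertices (4,9), (-3,-1), (-15,-4), (-11,15) in order.
By the shoelace formula, twice the signed area is |[4·(-1) − (-3)·9] + [(-3)·(-4) − (-15)·(-1)] + [(-15)·15 − (-11)·(-4)] + [(-11)·9 − 4·15]| = 408, so the area is 204.
Along each edge there are gcd(|Δx|,|Δy|)+1 lattice points, so counting each shared vertex once the boundary has gcd(7,10) + gcd(12,3) + gcd(4,19) + gcd(15,6) = 1+3+1+3 = 8.
By Pick's theorem I = A − B/2 + 1 = 204 − 8/2 + 1 = 201.

201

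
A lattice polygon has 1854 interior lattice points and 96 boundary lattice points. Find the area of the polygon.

1901

Pick's theorem states A = I + B/2 − 1, so A = 1854 + 96/2 − 1 = 1901.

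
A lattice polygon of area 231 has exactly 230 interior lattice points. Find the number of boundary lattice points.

Pick's theorem gives A = I + B/2 − 1, so B = 2(A − I + 1) = 2(231 − 230 + 1) = 4.

4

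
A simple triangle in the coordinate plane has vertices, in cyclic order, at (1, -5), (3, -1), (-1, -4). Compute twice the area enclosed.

10

The shoelace formula gives twice the area as |(1·(-1) − 3·(-5)) + (3·(-4) − (-1)·(-1)) + ((-1)·(-5) − 1·(-4))| = 10, so the area is 5.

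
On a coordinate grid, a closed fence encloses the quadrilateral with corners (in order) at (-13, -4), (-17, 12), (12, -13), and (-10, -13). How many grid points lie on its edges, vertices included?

30

The number of boundary lattice points is Σ gcd(|Δx|,|Δy|) = gcd(4,16) + gcd(29,25) + gcd(22,0) + gcd(3,9) = 4+1+22+3 = 30.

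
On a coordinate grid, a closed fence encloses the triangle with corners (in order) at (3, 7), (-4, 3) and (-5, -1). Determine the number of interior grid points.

8

By the shoelace formula, twice the signed area is |[3·3 − (-4)·7] + [(-4)·(-1) − (-5)·3] + [(-5)·7 − 3·(-1)]| = 24, so the area is 12.
The number of boundary lattice points is Σ gcd(|Δx|,|Δy|) = gcd(7,4) + gcd(1,4) + gcd(8,8) = 1+1+8 = 10.
By Pick's theorem A = I + B/2 − 1, so I = 12 − 10/2 + 1 = 8.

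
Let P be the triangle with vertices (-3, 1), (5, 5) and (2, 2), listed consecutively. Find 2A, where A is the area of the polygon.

The shoelace formula gives twice the area as |[(-3)·5 − 5·1] + [5·2 − 2·5] + [2·1 − (-3)·2]| = 12, so the area is 6.

12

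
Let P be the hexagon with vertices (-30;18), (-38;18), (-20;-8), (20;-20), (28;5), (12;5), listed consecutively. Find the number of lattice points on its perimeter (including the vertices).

32

Summing gcd(|Δx|,|Δy|) over the edges gives the boundary count: gcd(8,0) + gcd(18,26) + gcd(40,12) + gcd(8,25) + gcd(16,0) + gcd(42,13) = 8+2+4+1+16+1 = 32.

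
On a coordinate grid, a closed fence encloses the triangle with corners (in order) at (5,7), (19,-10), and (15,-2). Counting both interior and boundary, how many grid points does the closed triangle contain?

By the shoelace formula, twice the signed area is |[5·(-10) − 19·7] + [19·(-2) − 15·(-10)] + [15·7 − 5·(-2)]| = 44, so the area is 22.
The number of boundary lattice points is Σ gcd(|Δx|,|Δy|) = gcd(14,17) + gcd(4,8) + gcd(10,9) = 1+4+1 = 6.
Pick's theorem gives I = A − B/2 + 1 = 22 − 6/2 + 1 = 20, so the closed region contains I + B = 20 + 6 = 26 lattice points.

26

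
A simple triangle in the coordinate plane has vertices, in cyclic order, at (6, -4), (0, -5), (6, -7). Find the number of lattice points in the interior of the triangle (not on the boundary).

7

Using the shoelace formula, 2A = |(6·(-5) − 0·(-4)) + (0·(-7) − 6·(-5)) + (6·(-4) − 6·(-7))| = 18, so the area is 9.
Summing gcd(|Δx|,|Δy|) over the edges gives the boundary count: gcd(6,1) + gcd(6,2) + gcd(0,3) = 1+2+3 = 6.
Pick's theorem gives I = A − B/2 + 1 = 9 − 6/2 + 1 = 7.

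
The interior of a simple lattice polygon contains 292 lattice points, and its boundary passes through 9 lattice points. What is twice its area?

By Pick's theorem, A = I + B/2 − 1 = 292 + 9/2 − 1 = 591/2.
Hence 2A = 591.

591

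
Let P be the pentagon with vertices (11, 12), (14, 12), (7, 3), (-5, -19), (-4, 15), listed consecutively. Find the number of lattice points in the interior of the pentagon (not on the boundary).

276

By the shoelace formula, twice the signed area is |(11·12 − 14·12) + (14·3 − 7·12) + (7·(-19) − (-5)·3) + ((-5)·15 − (-4)·(-19)) + ((-4)·12 − 11·15)| = 560, so the area is 280.
Summing gcd(|Δx|,|Δy|) over the edges gives the boundary count: gcd(3,0) + gcd(7,9) + gcd(12,22) + gcd(1,34) + gcd(15,3) = 3+1+2+1+3 = 10.
Pick's theorem gives I = A − B/2 + 1 = 280 − 10/2 + 1 = 276.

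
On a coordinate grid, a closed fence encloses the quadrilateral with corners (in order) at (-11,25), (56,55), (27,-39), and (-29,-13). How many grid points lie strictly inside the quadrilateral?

Using the shoelace formula, 2A = |((-11)·55 − 56·25) + (56·(-39) − 27·55) + (27·(-13) − (-29)·(-39)) + ((-29)·25 − (-11)·(-13))| = 8024, so the area is 4012.
Along each edge there are gcd(|Δx|,|Δy|)+1 lattice points, so counting each shared vertex once the boundary has gcd(67,30) + gcd(29,94) + gcd(56,26) + gcd(18,38) = 1+1+2+2 = 6.
By Pick's theorem A = I + B/2 − 1, so I = 4012 − 6/2 + 1 = 4010.

4010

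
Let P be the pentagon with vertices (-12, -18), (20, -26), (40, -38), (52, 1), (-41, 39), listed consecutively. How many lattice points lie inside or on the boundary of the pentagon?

The shoelace formula gives twice the area as |[(-12)·(-26) − 20·(-18)] + [20·(-38) − 40·(-26)] + [40·1 − 52·(-38)] + [52·39 − (-41)·1] + [(-41)·(-18) − (-12)·39]| = 6243, so the area is 6243/2.
Along each edge there are gcd(|Δx|,|Δy|)+1 lattice points, so counting each shared vertex once the boundary has gcd(32,8) + gcd(20,12) + gcd(12,39) + gcd(93,38) + gcd(29,57) = 8+4+3+1+1 = 17.
Pick's theorem gives I = A − B/2 + 1 = 6243/2 − 17/2 + 1 = 3114, so the closed region contains I + B = 3114 + 17 = 3131 lattice points.

3131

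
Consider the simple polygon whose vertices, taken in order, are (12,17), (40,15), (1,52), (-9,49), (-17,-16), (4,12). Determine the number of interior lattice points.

1416

The shoelace formula gives twice the area as |(12·15 − 40·17) + (40·52 − 1·15) + (1·49 − (-9)·52) + ((-9)·(-16) − (-17)·49) + ((-17)·12 − 4·(-16)) + (4·17 − 12·12)| = 2843, so the area is 1421.5.
The number of boundary lattice points is Σ gcd(|Δx|,|Δy|) = gcd(28,2) + gcd(39,37) + gcd(10,3) + gcd(8,65) + gcd(21,28) + gcd(8,5) = 2+1+1+1+7+1 = 13.
By Pick's theorem A = I + B/2 − 1, so I = 1421.5 − 13/2 + 1 = 1416.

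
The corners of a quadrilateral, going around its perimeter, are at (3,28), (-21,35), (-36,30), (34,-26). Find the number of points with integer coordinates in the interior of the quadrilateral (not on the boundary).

The shoelace formula gives twice the area as |(3·35 − (-21)·28) + ((-21)·30 − (-36)·35) + ((-36)·(-26) − 34·30) + (34·28 − 3·(-26))| = 2269, so the area is 1134.5.
The number of boundary lattice points is Σ gcd(|Δx|,|Δy|) = gcd(24,7) + gcd(15,5) + gcd(70,56) + gcd(31,54) = 1+5+14+1 = 21.
By Pick's theorem A = I + B/2 − 1, so I = 1134.5 − 21/2 + 1 = 1125.

1125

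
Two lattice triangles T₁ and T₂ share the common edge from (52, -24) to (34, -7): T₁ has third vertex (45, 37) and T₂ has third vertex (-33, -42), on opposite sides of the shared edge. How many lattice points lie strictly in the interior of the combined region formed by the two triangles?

The union is the simple quadrilateral with vertices (52, -24), (45, 37), (34, -7), (-33, -42) in order.
Using the shoelace formula, 2A = |(52·37 − 45·(-24)) + (45·(-7) − 34·37) + (34·(-42) − (-33)·(-7)) + ((-33)·(-24) − 52·(-42))| = 2748, so the area is 1374.
Summing gcd(|Δx|,|Δy|) over the edges gives the boundary count: gcd(7,61) + gcd(11,44) + gcd(67,35) + gcd(85,18) = 1+11+1+1 = 14.
By Pick's theorem I = A − B/2 + 1 = 1374 − 14/2 + 1 = 1368.

1368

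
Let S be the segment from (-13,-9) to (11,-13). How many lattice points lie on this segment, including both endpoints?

5

The number of lattice points on a segment between lattice points is gcd(|Δx|,|Δy|) + 1 = gcd(24,4) + 1 = 4 + 1 = 5.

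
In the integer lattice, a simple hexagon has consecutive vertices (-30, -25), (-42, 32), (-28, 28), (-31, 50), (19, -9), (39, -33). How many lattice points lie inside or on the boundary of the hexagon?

Using the shoelace formula, 2A = |[(-30)·32 − (-42)·(-25)] + [(-42)·28 − (-28)·32] + [(-28)·50 − (-31)·28] + [(-31)·(-9) − 19·50] + [19·(-33) − 39·(-9)] + [39·(-25) − (-30)·(-33)]| = 5734, so the area is 2867.
Summing gcd(|Δx|,|Δy|) over the edges gives the boundary count: gcd(12,57) + gcd(14,4) + gcd(3,22) + gcd(50,59) + gcd(20,24) + gcd(69,8) = 3+2+1+1+4+1 = 12.
Pick's theorem gives I = A − B/2 + 1 = 2867 − 12/2 + 1 = 2862, so the closed region contains I + B = 2862 + 12 = 2874 lattice points.

2874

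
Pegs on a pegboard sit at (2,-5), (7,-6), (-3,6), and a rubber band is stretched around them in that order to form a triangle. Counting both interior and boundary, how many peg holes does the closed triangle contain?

Using the shoelace formula, 2A = |(2·(-6) − 7·(-5)) + (7·6 − (-3)·(-6)) + ((-3)·(-5) − 2·6)| = 50, so the area is 25.
Summing gcd(|Δx|,|Δy|) over the edges gives the boundary count: gcd(5,1) + gcd(10,12) + gcd(5,11) = 1+2+1 = 4.
Pick's theorem gives I = A − B/2 + 1 = 25 − 4/2 + 1 = 24, so the closed region contains I + B = 24 + 4 = 28 lattice points.

28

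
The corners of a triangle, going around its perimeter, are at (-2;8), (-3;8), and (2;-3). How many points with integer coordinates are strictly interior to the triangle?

Using the shoelace formula, 2A = |[(-2)·8 − (-3)·8] + [(-3)·(-3) − 2·8] + [2·8 − (-2)·(-3)]| = 11, so the area is 11/2.
The number of boundary lattice points is Σ gcd(|Δx|,|Δy|) = gcd(1,0) + gcd(5,11) + gcd(4,11) = 1+1+1 = 3.
By Pick's theorem A = I + B/2 − 1, so I = 11/2 − 3/2 + 1 = 5.

5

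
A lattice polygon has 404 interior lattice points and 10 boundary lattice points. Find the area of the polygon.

By Pick's theorem, A = I + B/2 − 1 = 404 + 10/2 − 1 = 408.

408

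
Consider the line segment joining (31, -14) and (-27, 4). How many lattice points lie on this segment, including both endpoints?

The number of lattice points on a segment between lattice points is gcd(|Δx|,|Δy|) + 1 = gcd(58,18) + 1 = 2 + 1 = 3.

3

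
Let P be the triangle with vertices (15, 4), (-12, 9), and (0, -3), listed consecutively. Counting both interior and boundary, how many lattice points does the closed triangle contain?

Using the shoelace formula, 2A = |(15·9 − (-12)·4) + ((-12)·(-3) − 0·9) + (0·4 − 15·(-3))| = 264, so the area is 132.
Summing gcd(|Δx|,|Δy|) over the edges gives the boundary count: gcd(27,5) + gcd(12,12) + gcd(15,7) = 1+12+1 = 14.
Pick's theorem gives I = A − B/2 + 1 = 132 − 14/2 + 1 = 126, so the closed region contains I + B = 126 + 14 = 140 lattice points.

140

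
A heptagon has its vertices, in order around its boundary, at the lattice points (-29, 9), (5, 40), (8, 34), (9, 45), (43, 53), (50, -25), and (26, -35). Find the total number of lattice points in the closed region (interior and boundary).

4194

By the shoelace formula, twice the signed area is |((-29)·40 − 5·9) + (5·34 − 8·40) + (8·45 − 9·34) + (9·53 − 43·45) + (43·(-25) − 50·53) + (50·(-35) − 26·(-25)) + (26·9 − (-29)·(-35))| = 8365, so the area is 4182.5.
Summing gcd(|Δx|,|Δy|) over the edges gives the boundary count: gcd(34,31) + gcd(3,6) + gcd(1,11) + gcd(34,8) + gcd(7,78) + gcd(24,10) + gcd(55,44) = 1+3+1+2+1+2+11 = 21.
Pick's theorem gives I = A − B/2 + 1 = 4182.5 − 21/2 + 1 = 4173, so the closed region contains I + B = 4173 + 21 = 4194 lattice points.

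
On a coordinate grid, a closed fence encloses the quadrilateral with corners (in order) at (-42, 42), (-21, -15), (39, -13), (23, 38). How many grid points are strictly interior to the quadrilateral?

The shoelace formula gives twice the area as |((-42)·(-15) − (-21)·42) + ((-21)·(-13) − 39·(-15)) + (39·38 − 23·(-13)) + (23·42 − (-42)·38)| = 6713, so the area is 3356.5.
The number of boundary lattice points is Σ gcd(|Δx|,|Δy|) = gcd(21,57) + gcd(60,2) + gcd(16,51) + gcd(65,4) = 3+2+1+1 = 7.
By Pick's theorem A = I + B/2 − 1, so I = 3356.5 − 7/2 + 1 = 3354.

3354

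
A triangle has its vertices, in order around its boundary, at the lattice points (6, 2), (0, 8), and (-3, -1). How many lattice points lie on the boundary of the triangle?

Along each edge there are gcd(|Δx|,|Δy|)+1 lattice points, so counting each shared vertex once the boundary has gcd(6,6) + gcd(3,9) + gcd(9,3) = 6+3+3 = 12.

12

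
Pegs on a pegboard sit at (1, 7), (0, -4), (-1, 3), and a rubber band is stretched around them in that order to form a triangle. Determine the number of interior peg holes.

The shoelace formula gives twice the area as |[1·(-4) − 0·7] + [0·3 − (-1)·(-4)] + [(-1)·7 − 1·3]| = 18, so the area is 9.
Summing gcd(|Δx|,|Δy|) over the edges gives the boundary count: gcd(1,11) + gcd(1,7) + gcd(2,4) = 1+1+2 = 4.
By Pick's theorem A = I + B/2 − 1, so I = 9 − 4/2 + 1 = 8.

8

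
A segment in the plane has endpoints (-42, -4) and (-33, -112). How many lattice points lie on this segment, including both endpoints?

The number of lattice points on a segment between lattice points is gcd(|Δx|,|Δy|) + 1 = gcd(9,108) + 1 = 9 + 1 = 10.

10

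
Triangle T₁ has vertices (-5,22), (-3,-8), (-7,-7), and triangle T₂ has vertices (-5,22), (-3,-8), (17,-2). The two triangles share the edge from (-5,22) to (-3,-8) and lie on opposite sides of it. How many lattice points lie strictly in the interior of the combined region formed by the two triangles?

The union is the simple quadrilateral with vertices (-5,22), (-7,-7), (-3,-8), (17,-2) in order.
By the shoelace formula, twice the signed area is |[(-5)·(-7) − (-7)·22] + [(-7)·(-8) − (-3)·(-7)] + [(-3)·(-2) − 17·(-8)] + [17·22 − (-5)·(-2)]| = 730, so the area is 365.
The number of boundary lattice points is Σ gcd(|Δx|,|Δy|) = gcd(2,29) + gcd(4,1) + gcd(20,6) + gcd(22,24) = 1+1+2+2 = 6.
By Pick's theorem I = A − B/2 + 1 = 365 − 6/2 + 1 = 363.

363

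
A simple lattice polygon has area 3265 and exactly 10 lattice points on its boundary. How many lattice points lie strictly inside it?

3261

Pick's theorem A = I + B/2 − 1 rearranges to I = A − B/2 + 1 = 3265 − 10/2 + 1 = 3261.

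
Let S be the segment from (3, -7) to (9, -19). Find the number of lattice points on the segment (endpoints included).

The number of lattice points on a segment between lattice points is gcd(|Δx|,|Δy|) + 1 = gcd(6,12) + 1 = 6 + 1 = 7.

7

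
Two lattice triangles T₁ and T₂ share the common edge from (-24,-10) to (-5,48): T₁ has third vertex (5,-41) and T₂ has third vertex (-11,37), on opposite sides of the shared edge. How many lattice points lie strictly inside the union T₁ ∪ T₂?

The union is the simple quadrilateral with vertices (-24,-10), (5,-41), (-5,48), (-11,37) in order.
The shoelace formula gives twice the area as |[(-24)·(-41) − 5·(-10)] + [5·48 − (-5)·(-41)] + [(-5)·37 − (-11)·48] + [(-11)·(-10) − (-24)·37]| = 2410, so the area is 1205.
The number of boundary lattice points is Σ gcd(|Δx|,|Δy|) = gcd(29,31) + gcd(10,89) + gcd(6,11) + gcd(13,47) = 1+1+1+1 = 4.
By Pick's theorem I = A − B/2 + 1 = 1205 − 4/2 + 1 = 1204.

1204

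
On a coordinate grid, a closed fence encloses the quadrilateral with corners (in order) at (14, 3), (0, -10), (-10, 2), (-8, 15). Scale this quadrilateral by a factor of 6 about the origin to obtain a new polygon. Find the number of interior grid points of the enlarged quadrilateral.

10927

The shoelace formula gives twice the area as |[14·(-10) − 0·3] + [0·2 − (-10)·(-10)] + [(-10)·15 − (-8)·2] + [(-8)·3 − 14·15]| = 608, so the area is 304.
The number of boundary lattice points is Σ gcd(|Δx|,|Δy|) = gcd(14,13) + gcd(10,12) + gcd(2,13) + gcd(22,12) = 1+2+1+2 = 6.
Scaling by 6 multiplies the area by 6² = 36 (so the new area is 10944) and multiplies the boundary lattice-point count by 6, giving 36.
By Pick's theorem, the interior count of the dilated polygon is 10944 − 36/2 + 1 = 10927.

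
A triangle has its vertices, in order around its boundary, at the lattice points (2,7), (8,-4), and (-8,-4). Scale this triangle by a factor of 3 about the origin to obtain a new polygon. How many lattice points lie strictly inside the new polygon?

766

By the shoelace formula, twice the signed area is |[2·(-4) − 8·7] + [8·(-4) − (-8)·(-4)] + [(-8)·7 − 2·(-4)]| = 176, so the area is 88.
The number of boundary lattice points is Σ gcd(|Δx|,|Δy|) = gcd(6,11) + gcd(16,0) + gcd(10,11) = 1+16+1 = 18.
Scaling by 3 multiplies the area by 3² = 9 (so the new area is 792) and multiplies the boundary lattice-point count by 3, giving 54.
By Pick's theorem, the interior count of the dilated polygon is 792 − 54/2 + 1 = 766.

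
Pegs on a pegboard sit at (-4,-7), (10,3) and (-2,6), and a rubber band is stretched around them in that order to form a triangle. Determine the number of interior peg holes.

Using the shoelace formula, 2A = |[(-4)·3 − 10·(-7)] + [10·6 − (-2)·3] + [(-2)·(-7) − (-4)·6]| = 162, so the area is 81.
Along each edge there are gcd(|Δx|,|Δy|)+1 lattice points, so counting each shared vertex once the boundary has gcd(14,10) + gcd(12,3) + gcd(2,13) = 2+3+1 = 6.
Pick's theorem gives I = A − B/2 + 1 = 81 − 6/2 + 1 = 79.

79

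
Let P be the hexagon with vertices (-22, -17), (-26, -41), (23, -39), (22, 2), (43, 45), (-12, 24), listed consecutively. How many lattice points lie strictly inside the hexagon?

The shoelace formula gives twice the area as |((-22)·(-41) − (-26)·(-17)) + ((-26)·(-39) − 23·(-41)) + (23·2 − 22·(-39)) + (22·45 − 43·2) + (43·24 − (-12)·45) + ((-12)·(-17) − (-22)·24)| = 6529, so the area is 3264.5.
Summing gcd(|Δx|,|Δy|) over the edges gives the boundary count: gcd(4,24) + gcd(49,2) + gcd(1,41) + gcd(21,43) + gcd(55,21) + gcd(10,41) = 4+1+1+1+1+1 = 9.
Pick's theorem gives I = A − B/2 + 1 = 3264.5 − 9/2 + 1 = 3261.

3261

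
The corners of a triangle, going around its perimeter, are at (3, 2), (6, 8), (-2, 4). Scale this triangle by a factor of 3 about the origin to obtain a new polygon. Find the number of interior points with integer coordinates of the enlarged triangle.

151

The shoelace formula gives twice the area as |(3·8 − 6·2) + (6·4 − (-2)·8) + ((-2)·2 − 3·4)| = 36, so the area is 18.
Along each edge there are gcd(|Δx|,|Δy|)+1 lattice points, so counting each shared vertex once the boundary has gcd(3,6) + gcd(8,4) + gcd(5,2) = 3+4+1 = 8.
Scaling by 3 multiplies the area by 3² = 9 (so the new area is 162) and multiplies the boundary lattice-point count by 3, giving 24.
By Pick's theorem, the interior count of the dilated polygon is 162 − 24/2 + 1 = 151.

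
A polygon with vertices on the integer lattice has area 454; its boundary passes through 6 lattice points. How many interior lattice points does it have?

From Pick's theorem, I = A − B/2 + 1 = 454 − 6/2 + 1 = 452.

452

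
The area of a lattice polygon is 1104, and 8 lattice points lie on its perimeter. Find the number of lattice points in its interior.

1101

Pick's theorem A = I + B/2 − 1 rearranges to I = A − B/2 + 1 = 1104 − 8/2 + 1 = 1101.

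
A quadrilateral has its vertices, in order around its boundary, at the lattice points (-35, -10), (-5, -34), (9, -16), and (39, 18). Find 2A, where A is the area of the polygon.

2552

Using the shoelace formula, 2A = |[(-35)·(-34) − (-5)·(-10)] + [(-5)·(-16) − 9·(-34)] + [9·18 − 39·(-16)] + [39·(-10) − (-35)·18]| = 2552, so the area is 1276.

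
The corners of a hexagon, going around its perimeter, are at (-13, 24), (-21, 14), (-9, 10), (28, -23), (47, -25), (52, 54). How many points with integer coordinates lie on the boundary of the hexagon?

Along each edge there are gcd(|Δx|,|Δy|)+1 lattice points, so counting each shared vertex once the boundary has gcd(8,10) + gcd(12,4) + gcd(37,33) + gcd(19,2) + gcd(5,79) + gcd(65,30) = 2+4+1+1+1+5 = 14.

14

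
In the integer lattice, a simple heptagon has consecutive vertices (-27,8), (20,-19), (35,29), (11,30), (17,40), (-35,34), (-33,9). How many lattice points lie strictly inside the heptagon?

2507

Using the shoelace formula, 2A = |((-27)·(-19) − 20·8) + (20·29 − 35·(-19)) + (35·30 − 11·29) + (11·40 − 17·30) + (17·34 − (-35)·40) + ((-35)·9 − (-33)·34) + ((-33)·8 − (-27)·9)| = 5023, so the area is 2511.5.
The number of boundary lattice points is Σ gcd(|Δx|,|Δy|) = gcd(47,27) + gcd(15,48) + gcd(24,1) + gcd(6,10) + gcd(52,6) + gcd(2,25) + gcd(6,1) = 1+3+1+2+2+1+1 = 11.
Pick's theorem gives I = A − B/2 + 1 = 2511.5 − 11/2 + 1 = 2507.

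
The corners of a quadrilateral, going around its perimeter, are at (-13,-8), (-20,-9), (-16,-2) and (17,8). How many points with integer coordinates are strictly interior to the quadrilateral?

135

Using the shoelace formula, 2A = |[(-13)·(-9) − (-20)·(-8)] + [(-20)·(-2) − (-16)·(-9)] + [(-16)·8 − 17·(-2)] + [17·(-8) − (-13)·8]| = 273, so the area is 136.5.
The number of boundary lattice points is Σ gcd(|Δx|,|Δy|) = gcd(7,1) + gcd(4,7) + gcd(33,10) + gcd(30,16) = 1+1+1+2 = 5.
By Pick's theorem A = I + B/2 − 1, so I = 136.5 − 5/2 + 1 = 135.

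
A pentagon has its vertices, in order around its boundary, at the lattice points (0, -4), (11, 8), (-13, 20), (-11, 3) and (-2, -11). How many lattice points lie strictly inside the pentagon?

335

The shoelace formula gives twice the area as |[0·8 − 11·(-4)] + [11·20 − (-13)·8] + [(-13)·3 − (-11)·20] + [(-11)·(-11) − (-2)·3] + [(-2)·(-4) − 0·(-11)]| = 684, so the area is 342.
The number of boundary lattice points is Σ gcd(|Δx|,|Δy|) = gcd(11,12) + gcd(24,12) + gcd(2,17) + gcd(9,14) + gcd(2,7) = 1+12+1+1+1 = 16.
By Pick's theorem A = I + B/2 − 1, so I = 342 − 16/2 + 1 = 335.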